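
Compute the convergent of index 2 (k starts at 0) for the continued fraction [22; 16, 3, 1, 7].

Using pₖ = aₖpₖ₋₁ + pₖ₋₂, qₖ = aₖqₖ₋₁ + qₖ₋₂ (with p₋₁=1, p₋₂=0, q₋₁=0, q₋₂=1):
  k=0: a=22, p=22, q=1
  k=1: a=16, p=353, q=16
  k=2: a=3, p=1081, q=49

1081/49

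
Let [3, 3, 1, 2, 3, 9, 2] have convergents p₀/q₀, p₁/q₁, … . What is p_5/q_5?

1125/344

Using pₖ = aₖpₖ₋₁ + pₖ₋₂, qₖ = aₖqₖ₋₁ + qₖ₋₂ (with p₋₁=1, p₋₂=0, q₋₁=0, q₋₂=1):
  k=0: a=3, p=3, q=1
  k=1: a=3, p=10, q=3
  k=2: a=1, p=13, q=4
  k=3: a=2, p=36, q=11
  k=4: a=3, p=121, q=37
  k=5: a=9, p=1125, q=344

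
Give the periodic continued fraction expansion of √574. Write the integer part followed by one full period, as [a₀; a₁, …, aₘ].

a₀ = ⌊√574⌋ = 23.
With m₀=0, d₀=1 and mₖ₊₁ = dₖaₖ − mₖ, dₖ₊₁ = (n − mₖ₊₁²)/dₖ, aₖ₊₁ = ⌊(a₀+mₖ₊₁)/dₖ₊₁⌋:
  k=1: m=23, d=45, a=1
  k=2: m=22, d=2, a=22
  k=3: m=22, d=45, a=1
  k=4: m=23, d=1, a=46
d=1 and a=2a₀=46 at k=4, so the next step gives (m, d) = (23, 45) again — its k=1 value — and the period has length 4.

[23; 1, 22, 1, 46]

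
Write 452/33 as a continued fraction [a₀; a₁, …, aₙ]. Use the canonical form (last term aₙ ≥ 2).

452 = 13*33 + 23
33 = 1*23 + 10
23 = 2*10 + 3
10 = 3*3 + 1
3 = 3*1 + 0  (stop)
So 452/33 = [13; 1, 2, 3, 3].

[13; 1, 2, 3, 3]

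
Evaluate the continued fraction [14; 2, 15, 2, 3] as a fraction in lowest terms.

3230/223

Using pₖ = aₖpₖ₋₁ + pₖ₋₂ and qₖ = aₖqₖ₋₁ + qₖ₋₂:
  k=0: a=14, p=14, q=1
  k=1: a=2, p=29, q=2
  k=2: a=15, p=449, q=31
  k=3: a=2, p=927, q=64
  k=4: a=3, p=3230, q=223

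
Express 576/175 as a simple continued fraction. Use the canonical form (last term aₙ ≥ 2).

[3; 3, 2, 3, 7]

576 = 3*175 + 51
175 = 3*51 + 22
51 = 2*22 + 7
22 = 3*7 + 1
7 = 7*1 + 0  (stop)
So 576/175 = [3; 3, 2, 3, 7].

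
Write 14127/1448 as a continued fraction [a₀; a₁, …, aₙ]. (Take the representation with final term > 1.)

[9; 1, 3, 9, 1, 4, 7]

14127 = 9·1448 + 1095
1448 = 1·1095 + 353
1095 = 3·353 + 36
353 = 9·36 + 29
36 = 1·29 + 7
29 = 4·7 + 1
7 = 7·1 + 0  (stop)
So 14127/1448 = [9; 1, 3, 9, 1, 4, 7].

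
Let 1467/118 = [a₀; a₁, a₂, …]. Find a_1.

1467 = 12·118 + 51   →  a_0 = 12
118 = 2·51 + 16   →  a_1 = 2

2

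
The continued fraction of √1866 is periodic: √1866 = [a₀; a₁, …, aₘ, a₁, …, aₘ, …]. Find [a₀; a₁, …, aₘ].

[43; 5, 14, 5, 86]

a₀ = ⌊√1866⌋ = 43.
With m₀=0, d₀=1 and mₖ₊₁ = dₖaₖ − mₖ, dₖ₊₁ = (n − mₖ₊₁²)/dₖ, aₖ₊₁ = ⌊(a₀+mₖ₊₁)/dₖ₊₁⌋:
  k=1: m=43, d=17, a=5
  k=2: m=42, d=6, a=14
  k=3: m=42, d=17, a=5
  k=4: m=43, d=1, a=86
d=1 and a=2a₀=86 at k=4, so the next step gives (m, d) = (43, 17) again — its k=1 value — and the period has length 4.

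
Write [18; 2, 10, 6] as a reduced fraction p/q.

2365/128

Fold from the inside: start with 6/1.
  10 + 1/6 = 61/6
  2 + 6/61 = 128/61
  18 + 61/128 = 2365/128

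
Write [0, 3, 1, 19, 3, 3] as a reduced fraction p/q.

203/802

Using pₖ = aₖpₖ₋₁ + pₖ₋₂ and qₖ = aₖqₖ₋₁ + qₖ₋₂:
  k=0: a=0, p=0, q=1
  k=1: a=3, p=1, q=3
  k=2: a=1, p=1, q=4
  k=3: a=19, p=20, q=79
  k=4: a=3, p=61, q=241
  k=5: a=3, p=203, q=802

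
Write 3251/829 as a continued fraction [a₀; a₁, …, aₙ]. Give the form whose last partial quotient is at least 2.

[3; 1, 11, 1, 3, 16]

3251 = 3×829 + 764
829 = 1×764 + 65
764 = 11×65 + 49
65 = 1×49 + 16
49 = 3×16 + 1
16 = 16×1 + 0  (stop)
So 3251/829 = [3; 1, 11, 1, 3, 16].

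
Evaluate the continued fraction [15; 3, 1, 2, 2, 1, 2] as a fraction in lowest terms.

1527/100

Using pₖ = aₖpₖ₋₁ + pₖ₋₂ and qₖ = aₖqₖ₋₁ + qₖ₋₂:
  k=0: a=15, p=15, q=1
  k=1: a=3, p=46, q=3
  k=2: a=1, p=61, q=4
  k=3: a=2, p=168, q=11
  k=4: a=2, p=397, q=26
  k=5: a=1, p=565, q=37
  k=6: a=2, p=1527, q=100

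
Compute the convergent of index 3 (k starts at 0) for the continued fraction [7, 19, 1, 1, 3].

Using pₖ = aₖpₖ₋₁ + pₖ₋₂, qₖ = aₖqₖ₋₁ + qₖ₋₂ (with p₋₁=1, p₋₂=0, q₋₁=0, q₋₂=1):
  k=0: a=7, p=7, q=1
  k=1: a=19, p=134, q=19
  k=2: a=1, p=141, q=20
  k=3: a=1, p=275, q=39

275/39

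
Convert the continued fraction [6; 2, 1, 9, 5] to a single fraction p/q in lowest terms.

939/148

Using pₖ = aₖpₖ₋₁ + pₖ₋₂ and qₖ = aₖqₖ₋₁ + qₖ₋₂:
  k=0: a=6, p=6, q=1
  k=1: a=2, p=13, q=2
  k=2: a=1, p=19, q=3
  k=3: a=9, p=184, q=29
  k=4: a=5, p=939, q=148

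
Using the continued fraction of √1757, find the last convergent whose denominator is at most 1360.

42210/1007

√1757 = [41; 1, 10, 1, 82, …] (period length 4).
Convergents:
  p_0/q_0 = 41/1
  p_1/q_1 = 42/1
  p_2/q_2 = 461/11
  p_3/q_3 = 503/12
  p_4/q_4 = 41707/995
  p_5/q_5 = 42210/1007
  p_6/q_6 = 463807/11065
q_5 = 1007 ≤ 1360 < 11065 = q_6, so the answer is 42210/1007.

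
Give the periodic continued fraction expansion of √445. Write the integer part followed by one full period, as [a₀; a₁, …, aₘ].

a₀ = ⌊√445⌋ = 21.
With m₀=0, d₀=1 and mₖ₊₁ = dₖaₖ − mₖ, dₖ₊₁ = (n − mₖ₊₁²)/dₖ, aₖ₊₁ = ⌊(a₀+mₖ₊₁)/dₖ₊₁⌋:
  k=1: m=21, d=4, a=10
  k=2: m=19, d=21, a=1
  k=3: m=2, d=21, a=1
  k=4: m=19, d=4, a=10
  k=5: m=21, d=1, a=42
d=1 and a=2a₀=42 at k=5, so the next step gives (m, d) = (21, 4) again — its k=1 value — and the period has length 5.

[21; 10, 1, 1, 10, 42]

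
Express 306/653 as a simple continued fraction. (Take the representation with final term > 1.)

306 = 0×653 + 306
653 = 2×306 + 41
306 = 7×41 + 19
41 = 2×19 + 3
19 = 6×3 + 1
3 = 3×1 + 0  (stop)
So 306/653 = [0; 2, 7, 2, 6, 3].

[0; 2, 7, 2, 6, 3]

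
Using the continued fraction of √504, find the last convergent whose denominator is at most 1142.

19958/889

√504 = [22; 2, 4, 2, 44, …] (period length 4).
Convergents:
  p_0/q_0 = 22/1
  p_1/q_1 = 45/2
  p_2/q_2 = 202/9
  p_3/q_3 = 449/20
  p_4/q_4 = 19958/889
  p_5/q_5 = 40365/1798
q_4 = 889 ≤ 1142 < 1798 = q_5, so the answer is 19958/889.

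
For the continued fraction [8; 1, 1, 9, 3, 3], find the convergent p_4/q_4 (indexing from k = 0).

503/59

Using pₖ = aₖpₖ₋₁ + pₖ₋₂, qₖ = aₖqₖ₋₁ + qₖ₋₂ (with p₋₁=1, p₋₂=0, q₋₁=0, q₋₂=1):
  k=0: a=8, p=8, q=1
  k=1: a=1, p=9, q=1
  k=2: a=1, p=17, q=2
  k=3: a=9, p=162, q=19
  k=4: a=3, p=503, q=59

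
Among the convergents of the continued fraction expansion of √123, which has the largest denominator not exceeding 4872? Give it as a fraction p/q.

29767/2684

√123 = [11; 11, 22, …] (period length 2).
Convergents:
  p_0/q_0 = 11/1
  p_1/q_1 = 122/11
  p_2/q_2 = 2695/243
  p_3/q_3 = 29767/2684
  p_4/q_4 = 657569/59291
q_3 = 2684 ≤ 4872 < 59291 = q_4, so the answer is 29767/2684.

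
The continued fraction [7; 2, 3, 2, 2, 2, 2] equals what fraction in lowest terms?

1688/227

Using pₖ = aₖpₖ₋₁ + pₖ₋₂ and qₖ = aₖqₖ₋₁ + qₖ₋₂:
  k=0: a=7, p=7, q=1
  k=1: a=2, p=15, q=2
  k=2: a=3, p=52, q=7
  k=3: a=2, p=119, q=16
  k=4: a=2, p=290, q=39
  k=5: a=2, p=699, q=94
  k=6: a=2, p=1688, q=227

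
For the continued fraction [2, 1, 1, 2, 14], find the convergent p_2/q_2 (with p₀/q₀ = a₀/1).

5/2

Using pₖ = aₖpₖ₋₁ + pₖ₋₂, qₖ = aₖqₖ₋₁ + qₖ₋₂ (with p₋₁=1, p₋₂=0, q₋₁=0, q₋₂=1):
  k=0: a=2, p=2, q=1
  k=1: a=1, p=3, q=1
  k=2: a=1, p=5, q=2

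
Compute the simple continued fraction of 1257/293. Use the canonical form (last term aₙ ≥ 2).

1257 = 4×293 + 85
293 = 3×85 + 38
85 = 2×38 + 9
38 = 4×9 + 2
9 = 4×2 + 1
2 = 2×1 + 0  (stop)
So 1257/293 = [4; 3, 2, 4, 4, 2].

[4; 3, 2, 4, 4, 2]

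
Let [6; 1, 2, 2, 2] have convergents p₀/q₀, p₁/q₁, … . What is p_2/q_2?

20/3

Using pₖ = aₖpₖ₋₁ + pₖ₋₂, qₖ = aₖqₖ₋₁ + qₖ₋₂ (with p₋₁=1, p₋₂=0, q₋₁=0, q₋₂=1):
  k=0: a=6, p=6, q=1
  k=1: a=1, p=7, q=1
  k=2: a=2, p=20, q=3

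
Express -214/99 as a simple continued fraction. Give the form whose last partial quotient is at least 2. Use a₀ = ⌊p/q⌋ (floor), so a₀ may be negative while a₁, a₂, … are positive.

[-3; 1, 5, 5, 3]

-214 = -3·99 + 83
99 = 1·83 + 16
83 = 5·16 + 3
16 = 5·3 + 1
3 = 3·1 + 0  (stop)
So -214/99 = [-3; 1, 5, 5, 3].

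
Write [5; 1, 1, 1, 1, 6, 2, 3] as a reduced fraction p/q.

1379/246

Fold from the inside: start with 3/1.
  2 + 1/3 = 7/3
  6 + 3/7 = 45/7
  1 + 7/45 = 52/45
  1 + 45/52 = 97/52
  1 + 52/97 = 149/97
  1 + 97/149 = 246/149
  5 + 149/246 = 1379/246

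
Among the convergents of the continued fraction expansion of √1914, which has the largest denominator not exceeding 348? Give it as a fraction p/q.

√1914 = [43; 1, 2, 1, 86, …] (period length 4).
Convergents:
  p_0/q_0 = 43/1
  p_1/q_1 = 44/1
  p_2/q_2 = 131/3
  p_3/q_3 = 175/4
  p_4/q_4 = 15181/347
  p_5/q_5 = 15356/351
q_4 = 347 ≤ 348 < 351 = q_5, so the answer is 15181/347.

15181/347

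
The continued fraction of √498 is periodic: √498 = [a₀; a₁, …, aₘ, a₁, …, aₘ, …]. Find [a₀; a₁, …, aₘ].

[22; 3, 6, 22, 6, 3, 44]

a₀ = ⌊√498⌋ = 22.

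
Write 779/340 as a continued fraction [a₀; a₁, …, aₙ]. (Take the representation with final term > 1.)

779 = 2·340 + 99
340 = 3·99 + 43
99 = 2·43 + 13
43 = 3·13 + 4
13 = 3·4 + 1
4 = 4·1 + 0  (stop)
So 779/340 = [2; 3, 2, 3, 3, 4].

[2; 3, 2, 3, 3, 4]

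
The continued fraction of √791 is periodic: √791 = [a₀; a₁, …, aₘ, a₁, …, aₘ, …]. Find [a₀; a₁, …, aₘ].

a₀ = ⌊√791⌋ = 28.
With m₀=0, d₀=1 and mₖ₊₁ = dₖaₖ − mₖ, dₖ₊₁ = (n − mₖ₊₁²)/dₖ, aₖ₊₁ = ⌊(a₀+mₖ₊₁)/dₖ₊₁⌋:
  k=1: m=28, d=7, a=8
  k=2: m=28, d=1, a=56
d=1 and a=2a₀=56 at k=2, so the next step gives (m, d) = (28, 7) again — its k=1 value — and the period has length 2.

[28; 8, 56]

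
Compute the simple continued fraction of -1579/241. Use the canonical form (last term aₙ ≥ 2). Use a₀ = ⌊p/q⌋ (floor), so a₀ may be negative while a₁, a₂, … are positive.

[-7; 2, 4, 3, 8]

-1579 = -7*241 + 108
241 = 2*108 + 25
108 = 4*25 + 8
25 = 3*8 + 1
8 = 8*1 + 0  (stop)
So -1579/241 = [-7; 2, 4, 3, 8].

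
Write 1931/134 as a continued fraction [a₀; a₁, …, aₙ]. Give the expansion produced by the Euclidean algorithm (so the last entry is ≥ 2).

[14; 2, 2, 3, 2, 3]

1931 = 14*134 + 55
134 = 2*55 + 24
55 = 2*24 + 7
24 = 3*7 + 3
7 = 2*3 + 1
3 = 3*1 + 0  (stop)
So 1931/134 = [14; 2, 2, 3, 2, 3].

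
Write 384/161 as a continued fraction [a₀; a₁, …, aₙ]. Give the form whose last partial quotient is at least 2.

384 = 2·161 + 62
161 = 2·62 + 37
62 = 1·37 + 25
37 = 1·25 + 12
25 = 2·12 + 1
12 = 12·1 + 0  (stop)
So 384/161 = [2; 2, 1, 1, 2, 12].

[2; 2, 1, 1, 2, 12]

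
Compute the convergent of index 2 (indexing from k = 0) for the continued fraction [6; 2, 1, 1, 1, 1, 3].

Using pₖ = aₖpₖ₋₁ + pₖ₋₂, qₖ = aₖqₖ₋₁ + qₖ₋₂ (with p₋₁=1, p₋₂=0, q₋₁=0, q₋₂=1):
  k=0: a=6, p=6, q=1
  k=1: a=2, p=13, q=2
  k=2: a=1, p=19, q=3

19/3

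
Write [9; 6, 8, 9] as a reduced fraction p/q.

4096/447

Fold from the inside: start with 9/1.
  8 + 1/9 = 73/9
  6 + 9/73 = 447/73
  9 + 73/447 = 4096/447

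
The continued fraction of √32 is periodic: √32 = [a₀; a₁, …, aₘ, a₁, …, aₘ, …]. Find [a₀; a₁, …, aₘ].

[5; 1, 1, 1, 10]

a₀ = ⌊√32⌋ = 5.
With m₀=0, d₀=1 and mₖ₊₁ = dₖaₖ − mₖ, dₖ₊₁ = (n − mₖ₊₁²)/dₖ, aₖ₊₁ = ⌊(a₀+mₖ₊₁)/dₖ₊₁⌋:
  k=1: m=5, d=7, a=1
  k=2: m=2, d=4, a=1
  k=3: m=2, d=7, a=1
  k=4: m=5, d=1, a=10
d=1 and a=2a₀=10 at k=4, so the next step gives (m, d) = (5, 7) again — its k=1 value — and the period has length 4.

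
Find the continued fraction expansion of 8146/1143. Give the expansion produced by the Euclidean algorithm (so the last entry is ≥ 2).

8146 = 7·1143 + 145
1143 = 7·145 + 128
145 = 1·128 + 17
128 = 7·17 + 9
17 = 1·9 + 8
9 = 1·8 + 1
8 = 8·1 + 0  (stop)
So 8146/1143 = [7; 7, 1, 7, 1, 1, 8].

[7; 7, 1, 7, 1, 1, 8]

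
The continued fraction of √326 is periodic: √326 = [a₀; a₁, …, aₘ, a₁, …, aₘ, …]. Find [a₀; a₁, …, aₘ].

a₀ = ⌊√326⌋ = 18.
With m₀=0, d₀=1 and mₖ₊₁ = dₖaₖ − mₖ, dₖ₊₁ = (n − mₖ₊₁²)/dₖ, aₖ₊₁ = ⌊(a₀+mₖ₊₁)/dₖ₊₁⌋:
  k=1: m=18, d=2, a=18
  k=2: m=18, d=1, a=36
d=1 and a=2a₀=36 at k=2, so the next step gives (m, d) = (18, 2) again — its k=1 value — and the period has length 2.

[18; 18, 36]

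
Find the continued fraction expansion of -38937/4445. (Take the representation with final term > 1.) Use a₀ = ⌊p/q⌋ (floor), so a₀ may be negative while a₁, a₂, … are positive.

-38937 = -9·4445 + 1068
4445 = 4·1068 + 173
1068 = 6·173 + 30
173 = 5·30 + 23
30 = 1·23 + 7
23 = 3·7 + 2
7 = 3·2 + 1
2 = 2·1 + 0  (stop)
So -38937/4445 = [-9; 4, 6, 5, 1, 3, 3, 2].

[-9; 4, 6, 5, 1, 3, 3, 2]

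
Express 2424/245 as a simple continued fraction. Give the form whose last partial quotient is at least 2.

2424 = 9×245 + 219
245 = 1×219 + 26
219 = 8×26 + 11
26 = 2×11 + 4
11 = 2×4 + 3
4 = 1×3 + 1
3 = 3×1 + 0  (stop)
So 2424/245 = [9; 1, 8, 2, 2, 1, 3].

[9; 1, 8, 2, 2, 1, 3]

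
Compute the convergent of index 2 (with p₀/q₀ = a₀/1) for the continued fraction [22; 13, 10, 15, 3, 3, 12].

2892/131

Using pₖ = aₖpₖ₋₁ + pₖ₋₂, qₖ = aₖqₖ₋₁ + qₖ₋₂ (with p₋₁=1, p₋₂=0, q₋₁=0, q₋₂=1):
  k=0: a=22, p=22, q=1
  k=1: a=13, p=287, q=13
  k=2: a=10, p=2892, q=131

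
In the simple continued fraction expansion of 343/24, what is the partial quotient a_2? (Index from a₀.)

343 = 14·24 + 7   →  a_0 = 14
24 = 3·7 + 3   →  a_1 = 3
7 = 2·3 + 1   →  a_2 = 2

2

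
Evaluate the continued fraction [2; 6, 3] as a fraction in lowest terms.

Fold from the inside: start with 3/1.
  6 + 1/3 = 19/3
  2 + 3/19 = 41/19

41/19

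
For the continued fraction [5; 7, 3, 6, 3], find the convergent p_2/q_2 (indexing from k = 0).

113/22

Using pₖ = aₖpₖ₋₁ + pₖ₋₂, qₖ = aₖqₖ₋₁ + qₖ₋₂ (with p₋₁=1, p₋₂=0, q₋₁=0, q₋₂=1):
  k=0: a=5, p=5, q=1
  k=1: a=7, p=36, q=7
  k=2: a=3, p=113, q=22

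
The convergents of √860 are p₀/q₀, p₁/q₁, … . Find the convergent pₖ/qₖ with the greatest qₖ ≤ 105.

√860 = [29; 3, 14, 3, 58, …] (period length 4).
Convergents:
  p_0/q_0 = 29/1
  p_1/q_1 = 88/3
  p_2/q_2 = 1261/43
  p_3/q_3 = 3871/132
q_2 = 43 ≤ 105 < 132 = q_3, so the answer is 1261/43.

1261/43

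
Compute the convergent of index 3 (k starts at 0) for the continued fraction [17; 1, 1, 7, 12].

Using pₖ = aₖpₖ₋₁ + pₖ₋₂, qₖ = aₖqₖ₋₁ + qₖ₋₂ (with p₋₁=1, p₋₂=0, q₋₁=0, q₋₂=1):
  k=0: a=17, p=17, q=1
  k=1: a=1, p=18, q=1
  k=2: a=1, p=35, q=2
  k=3: a=7, p=263, q=15

263/15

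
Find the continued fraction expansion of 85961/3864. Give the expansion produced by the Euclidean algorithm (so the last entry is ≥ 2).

[22; 4, 18, 3, 17]

85961 = 22·3864 + 953
3864 = 4·953 + 52
953 = 18·52 + 17
52 = 3·17 + 1
17 = 17·1 + 0  (stop)
So 85961/3864 = [22; 4, 18, 3, 17].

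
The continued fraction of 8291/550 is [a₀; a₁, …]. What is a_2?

8291 = 15·550 + 41   →  a_0 = 15
550 = 13·41 + 17   →  a_1 = 13
41 = 2·17 + 7   →  a_2 = 2

2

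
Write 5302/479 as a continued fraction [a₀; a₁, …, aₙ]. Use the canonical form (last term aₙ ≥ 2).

[11; 14, 1, 1, 16]

5302 = 11·479 + 33
479 = 14·33 + 17
33 = 1·17 + 16
17 = 1·16 + 1
16 = 16·1 + 0  (stop)
So 5302/479 = [11; 14, 1, 1, 16].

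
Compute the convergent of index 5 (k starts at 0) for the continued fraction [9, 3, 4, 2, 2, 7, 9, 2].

4897/526

Using pₖ = aₖpₖ₋₁ + pₖ₋₂, qₖ = aₖqₖ₋₁ + qₖ₋₂ (with p₋₁=1, p₋₂=0, q₋₁=0, q₋₂=1):
  k=0: a=9, p=9, q=1
  k=1: a=3, p=28, q=3
  k=2: a=4, p=121, q=13
  k=3: a=2, p=270, q=29
  k=4: a=2, p=661, q=71
  k=5: a=7, p=4897, q=526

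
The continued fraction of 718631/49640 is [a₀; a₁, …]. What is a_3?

3

718631 = 14·49640 + 23671   →  a_0 = 14
49640 = 2·23671 + 2298   →  a_1 = 2
23671 = 10·2298 + 691   →  a_2 = 10
2298 = 3·691 + 225   →  a_3 = 3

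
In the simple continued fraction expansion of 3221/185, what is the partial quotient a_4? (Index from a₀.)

3221 = 17·185 + 76   →  a_0 = 17
185 = 2·76 + 33   →  a_1 = 2
76 = 2·33 + 10   →  a_2 = 2
33 = 3·10 + 3   →  a_3 = 3
10 = 3·3 + 1   →  a_4 = 3

3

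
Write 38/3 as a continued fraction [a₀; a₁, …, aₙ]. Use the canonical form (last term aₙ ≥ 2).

38 = 12×3 + 2
3 = 1×2 + 1
2 = 2×1 + 0  (stop)
So 38/3 = [12; 1, 2].

[12; 1, 2]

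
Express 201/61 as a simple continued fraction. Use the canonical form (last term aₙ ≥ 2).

[3; 3, 2, 1, 1, 3]

201 = 3*61 + 18
61 = 3*18 + 7
18 = 2*7 + 4
7 = 1*4 + 3
4 = 1*3 + 1
3 = 3*1 + 0  (stop)
So 201/61 = [3; 3, 2, 1, 1, 3].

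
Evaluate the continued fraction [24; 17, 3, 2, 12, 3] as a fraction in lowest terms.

111460/4633

Fold from the inside: start with 3/1.
  12 + 1/3 = 37/3
  2 + 3/37 = 77/37
  3 + 37/77 = 268/77
  17 + 77/268 = 4633/268
  24 + 268/4633 = 111460/4633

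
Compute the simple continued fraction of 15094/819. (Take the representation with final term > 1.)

15094 = 18×819 + 352
819 = 2×352 + 115
352 = 3×115 + 7
115 = 16×7 + 3
7 = 2×3 + 1
3 = 3×1 + 0  (stop)
So 15094/819 = [18; 2, 3, 16, 2, 3].

[18; 2, 3, 16, 2, 3]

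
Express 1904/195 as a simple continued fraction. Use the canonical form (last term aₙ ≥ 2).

[9; 1, 3, 4, 5, 2]

1904 = 9*195 + 149
195 = 1*149 + 46
149 = 3*46 + 11
46 = 4*11 + 2
11 = 5*2 + 1
2 = 2*1 + 0  (stop)
So 1904/195 = [9; 1, 3, 4, 5, 2].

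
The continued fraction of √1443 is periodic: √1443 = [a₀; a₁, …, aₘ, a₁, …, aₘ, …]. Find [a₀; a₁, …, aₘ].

a₀ = ⌊√1443⌋ = 37.

[37; 1, 74]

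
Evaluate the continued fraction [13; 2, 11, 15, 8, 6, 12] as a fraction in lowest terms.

2810122/208491

Fold from the inside: start with 12/1.
  6 + 1/12 = 73/12
  8 + 12/73 = 596/73
  15 + 73/596 = 9013/596
  11 + 596/9013 = 99739/9013
  2 + 9013/99739 = 208491/99739
  13 + 99739/208491 = 2810122/208491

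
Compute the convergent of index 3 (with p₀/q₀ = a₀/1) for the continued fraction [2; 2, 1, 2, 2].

19/8

Using pₖ = aₖpₖ₋₁ + pₖ₋₂, qₖ = aₖqₖ₋₁ + qₖ₋₂ (with p₋₁=1, p₋₂=0, q₋₁=0, q₋₂=1):
  k=0: a=2, p=2, q=1
  k=1: a=2, p=5, q=2
  k=2: a=1, p=7, q=3
  k=3: a=2, p=19, q=8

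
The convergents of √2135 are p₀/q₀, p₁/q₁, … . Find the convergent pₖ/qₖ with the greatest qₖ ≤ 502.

7624/165

√2135 = [46; 4, 1, 5, 1, 4, 92, …] (period length 6).
Convergents:
  p_0/q_0 = 46/1
  p_1/q_1 = 185/4
  p_2/q_2 = 231/5
  p_3/q_3 = 1340/29
  p_4/q_4 = 1571/34
  p_5/q_5 = 7624/165
  p_6/q_6 = 702979/15214
q_5 = 165 ≤ 502 < 15214 = q_6, so the answer is 7624/165.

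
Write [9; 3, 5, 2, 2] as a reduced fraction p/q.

801/86

Fold from the inside: start with 2/1.
  2 + 1/2 = 5/2
  5 + 2/5 = 27/5
  3 + 5/27 = 86/27
  9 + 27/86 = 801/86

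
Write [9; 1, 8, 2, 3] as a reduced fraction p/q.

Fold from the inside: start with 3/1.
  2 + 1/3 = 7/3
  8 + 3/7 = 59/7
  1 + 7/59 = 66/59
  9 + 59/66 = 653/66

653/66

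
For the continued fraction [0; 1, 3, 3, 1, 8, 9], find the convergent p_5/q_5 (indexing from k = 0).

114/149

Using pₖ = aₖpₖ₋₁ + pₖ₋₂, qₖ = aₖqₖ₋₁ + qₖ₋₂ (with p₋₁=1, p₋₂=0, q₋₁=0, q₋₂=1):
  k=0: a=0, p=0, q=1
  k=1: a=1, p=1, q=1
  k=2: a=3, p=3, q=4
  k=3: a=3, p=10, q=13
  k=4: a=1, p=13, q=17
  k=5: a=8, p=114, q=149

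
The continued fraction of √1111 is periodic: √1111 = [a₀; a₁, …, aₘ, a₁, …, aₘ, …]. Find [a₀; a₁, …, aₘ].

a₀ = ⌊√1111⌋ = 33.
With m₀=0, d₀=1 and mₖ₊₁ = dₖaₖ − mₖ, dₖ₊₁ = (n − mₖ₊₁²)/dₖ, aₖ₊₁ = ⌊(a₀+mₖ₊₁)/dₖ₊₁⌋:
  k=1: m=33, d=22, a=3
  k=2: m=33, d=1, a=66
d=1 and a=2a₀=66 at k=2, so the next step gives (m, d) = (33, 22) again — its k=1 value — and the period has length 2.

[33; 3, 66]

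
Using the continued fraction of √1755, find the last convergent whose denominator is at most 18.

377/9

√1755 = [41; 1, 8, 3, 8, 1, 82, …] (period length 6).
Convergents:
  p_0/q_0 = 41/1
  p_1/q_1 = 42/1
  p_2/q_2 = 377/9
  p_3/q_3 = 1173/28
q_2 = 9 ≤ 18 < 28 = q_3, so the answer is 377/9.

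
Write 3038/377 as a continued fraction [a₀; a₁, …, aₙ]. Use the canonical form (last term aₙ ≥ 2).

[8; 17, 7, 3]

3038 = 8·377 + 22
377 = 17·22 + 3
22 = 7·3 + 1
3 = 3·1 + 0  (stop)
So 3038/377 = [8; 17, 7, 3].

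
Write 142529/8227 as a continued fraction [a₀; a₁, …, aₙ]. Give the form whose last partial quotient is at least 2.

142529 = 17·8227 + 2670
8227 = 3·2670 + 217
2670 = 12·217 + 66
217 = 3·66 + 19
66 = 3·19 + 9
19 = 2·9 + 1
9 = 9·1 + 0  (stop)
So 142529/8227 = [17; 3, 12, 3, 3, 2, 9].

[17; 3, 12, 3, 3, 2, 9]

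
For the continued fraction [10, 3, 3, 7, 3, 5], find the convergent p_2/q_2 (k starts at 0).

103/10

Using pₖ = aₖpₖ₋₁ + pₖ₋₂, qₖ = aₖqₖ₋₁ + qₖ₋₂ (with p₋₁=1, p₋₂=0, q₋₁=0, q₋₂=1):
  k=0: a=10, p=10, q=1
  k=1: a=3, p=31, q=3
  k=2: a=3, p=103, q=10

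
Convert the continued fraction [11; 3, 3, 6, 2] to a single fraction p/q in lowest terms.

1537/136

Using pₖ = aₖpₖ₋₁ + pₖ₋₂ and qₖ = aₖqₖ₋₁ + qₖ₋₂:
  k=0: a=11, p=11, q=1
  k=1: a=3, p=34, q=3
  k=2: a=3, p=113, q=10
  k=3: a=6, p=712, q=63
  k=4: a=2, p=1537, q=136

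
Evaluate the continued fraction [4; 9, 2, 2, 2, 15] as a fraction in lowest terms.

Fold from the inside: start with 15/1.
  2 + 1/15 = 31/15
  2 + 15/31 = 77/31
  2 + 31/77 = 185/77
  9 + 77/185 = 1742/185
  4 + 185/1742 = 7153/1742

7153/1742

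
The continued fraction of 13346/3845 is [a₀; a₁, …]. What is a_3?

8

13346 = 3·3845 + 1811   →  a_0 = 3
3845 = 2·1811 + 223   →  a_1 = 2
1811 = 8·223 + 27   →  a_2 = 8
223 = 8·27 + 7   →  a_3 = 8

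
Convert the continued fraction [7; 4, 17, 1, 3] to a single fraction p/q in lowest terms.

2087/288

Using pₖ = aₖpₖ₋₁ + pₖ₋₂ and qₖ = aₖqₖ₋₁ + qₖ₋₂:
  k=0: a=7, p=7, q=1
  k=1: a=4, p=29, q=4
  k=2: a=17, p=500, q=69
  k=3: a=1, p=529, q=73
  k=4: a=3, p=2087, q=288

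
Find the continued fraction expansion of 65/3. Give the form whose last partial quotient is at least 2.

[21; 1, 2]

65 = 21*3 + 2
3 = 1*2 + 1
2 = 2*1 + 0  (stop)
So 65/3 = [21; 1, 2].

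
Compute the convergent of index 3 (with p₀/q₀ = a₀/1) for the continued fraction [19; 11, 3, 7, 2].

Using pₖ = aₖpₖ₋₁ + pₖ₋₂, qₖ = aₖqₖ₋₁ + qₖ₋₂ (with p₋₁=1, p₋₂=0, q₋₁=0, q₋₂=1):
  k=0: a=19, p=19, q=1
  k=1: a=11, p=210, q=11
  k=2: a=3, p=649, q=34
  k=3: a=7, p=4753, q=249

4753/249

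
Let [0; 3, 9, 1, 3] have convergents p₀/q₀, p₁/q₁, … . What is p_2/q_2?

9/28

Using pₖ = aₖpₖ₋₁ + pₖ₋₂, qₖ = aₖqₖ₋₁ + qₖ₋₂ (with p₋₁=1, p₋₂=0, q₋₁=0, q₋₂=1):
  k=0: a=0, p=0, q=1
  k=1: a=3, p=1, q=3
  k=2: a=9, p=9, q=28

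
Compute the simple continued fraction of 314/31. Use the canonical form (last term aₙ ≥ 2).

[10; 7, 1, 3]

314 = 10·31 + 4
31 = 7·4 + 3
4 = 1·3 + 1
3 = 3·1 + 0  (stop)
So 314/31 = [10; 7, 1, 3].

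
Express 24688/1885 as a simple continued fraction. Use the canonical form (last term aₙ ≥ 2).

24688 = 13×1885 + 183
1885 = 10×183 + 55
183 = 3×55 + 18
55 = 3×18 + 1
18 = 18×1 + 0  (stop)
So 24688/1885 = [13; 10, 3, 3, 18].

[13; 10, 3, 3, 18]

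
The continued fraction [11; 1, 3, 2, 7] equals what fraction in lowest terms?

Fold from the inside: start with 7/1.
  2 + 1/7 = 15/7
  3 + 7/15 = 52/15
  1 + 15/52 = 67/52
  11 + 52/67 = 789/67

789/67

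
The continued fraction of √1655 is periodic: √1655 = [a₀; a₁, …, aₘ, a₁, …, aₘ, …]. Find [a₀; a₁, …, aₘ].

a₀ = ⌊√1655⌋ = 40.
With m₀=0, d₀=1 and mₖ₊₁ = dₖaₖ − mₖ, dₖ₊₁ = (n − mₖ₊₁²)/dₖ, aₖ₊₁ = ⌊(a₀+mₖ₊₁)/dₖ₊₁⌋:
  k=1: m=40, d=55, a=1
  k=2: m=15, d=26, a=2
  k=3: m=37, d=11, a=7
  k=4: m=40, d=5, a=16
  k=5: m=40, d=11, a=7
  k=6: m=37, d=26, a=2
  k=7: m=15, d=55, a=1
  k=8: m=40, d=1, a=80
d=1 and a=2a₀=80 at k=8, so the next step gives (m, d) = (40, 55) again — its k=1 value — and the period has length 8.

[40; 1, 2, 7, 16, 7, 2, 1, 80]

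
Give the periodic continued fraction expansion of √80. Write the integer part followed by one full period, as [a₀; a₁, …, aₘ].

[8; 1, 16]

a₀ = ⌊√80⌋ = 8.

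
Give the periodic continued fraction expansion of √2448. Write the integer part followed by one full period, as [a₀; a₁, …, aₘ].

a₀ = ⌊√2448⌋ = 49.
With m₀=0, d₀=1 and mₖ₊₁ = dₖaₖ − mₖ, dₖ₊₁ = (n − mₖ₊₁²)/dₖ, aₖ₊₁ = ⌊(a₀+mₖ₊₁)/dₖ₊₁⌋:
  k=1: m=49, d=47, a=2
  k=2: m=45, d=9, a=10
  k=3: m=45, d=47, a=2
  k=4: m=49, d=1, a=98
d=1 and a=2a₀=98 at k=4, so the next step gives (m, d) = (49, 47) again — its k=1 value — and the period has length 4.

[49; 2, 10, 2, 98]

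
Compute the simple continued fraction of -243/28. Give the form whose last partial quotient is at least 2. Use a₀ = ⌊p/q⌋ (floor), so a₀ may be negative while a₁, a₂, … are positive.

[-9; 3, 9]

-243 = -9·28 + 9
28 = 3·9 + 1
9 = 9·1 + 0  (stop)
So -243/28 = [-9; 3, 9].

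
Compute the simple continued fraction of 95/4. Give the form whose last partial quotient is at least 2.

95 = 23·4 + 3
4 = 1·3 + 1
3 = 3·1 + 0  (stop)
So 95/4 = [23; 1, 3].

[23; 1, 3]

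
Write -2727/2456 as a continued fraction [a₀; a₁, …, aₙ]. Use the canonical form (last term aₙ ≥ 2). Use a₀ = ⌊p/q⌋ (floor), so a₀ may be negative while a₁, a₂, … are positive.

[-2; 1, 8, 15, 1, 16]

-2727 = -2*2456 + 2185
2456 = 1*2185 + 271
2185 = 8*271 + 17
271 = 15*17 + 16
17 = 1*16 + 1
16 = 16*1 + 0  (stop)
So -2727/2456 = [-2; 1, 8, 15, 1, 16].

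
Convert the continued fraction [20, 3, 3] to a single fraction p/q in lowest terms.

203/10

Fold from the inside: start with 3/1.
  3 + 1/3 = 10/3
  20 + 3/10 = 203/10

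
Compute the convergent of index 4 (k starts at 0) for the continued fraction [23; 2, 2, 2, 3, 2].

Using pₖ = aₖpₖ₋₁ + pₖ₋₂, qₖ = aₖqₖ₋₁ + qₖ₋₂ (with p₋₁=1, p₋₂=0, q₋₁=0, q₋₂=1):
  k=0: a=23, p=23, q=1
  k=1: a=2, p=47, q=2
  k=2: a=2, p=117, q=5
  k=3: a=2, p=281, q=12
  k=4: a=3, p=960, q=41

960/41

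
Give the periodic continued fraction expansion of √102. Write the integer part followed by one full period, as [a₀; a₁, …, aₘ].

a₀ = ⌊√102⌋ = 10.

[10; 10, 20]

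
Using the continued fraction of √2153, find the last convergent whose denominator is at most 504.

√2153 = [46; 2, 2, 92, …] (period length 3).
Convergents:
  p_0/q_0 = 46/1
  p_1/q_1 = 93/2
  p_2/q_2 = 232/5
  p_3/q_3 = 21437/462
  p_4/q_4 = 43106/929
q_3 = 462 ≤ 504 < 929 = q_4, so the answer is 21437/462.

21437/462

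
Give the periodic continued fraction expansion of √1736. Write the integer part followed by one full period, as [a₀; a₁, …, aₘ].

[41; 1, 1, 1, 82]

a₀ = ⌊√1736⌋ = 41.
With m₀=0, d₀=1 and mₖ₊₁ = dₖaₖ − mₖ, dₖ₊₁ = (n − mₖ₊₁²)/dₖ, aₖ₊₁ = ⌊(a₀+mₖ₊₁)/dₖ₊₁⌋:
  k=1: m=41, d=55, a=1
  k=2: m=14, d=28, a=1
  k=3: m=14, d=55, a=1
  k=4: m=41, d=1, a=82
d=1 and a=2a₀=82 at k=4, so the next step gives (m, d) = (41, 55) again — its k=1 value — and the period has length 4.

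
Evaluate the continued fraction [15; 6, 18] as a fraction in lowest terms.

1653/109

Fold from the inside: start with 18/1.
  6 + 1/18 = 109/18
  15 + 18/109 = 1653/109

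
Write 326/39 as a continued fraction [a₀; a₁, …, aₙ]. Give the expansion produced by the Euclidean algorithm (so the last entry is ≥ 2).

[8; 2, 1, 3, 1, 2]

326 = 8×39 + 14
39 = 2×14 + 11
14 = 1×11 + 3
11 = 3×3 + 2
3 = 1×2 + 1
2 = 2×1 + 0  (stop)
So 326/39 = [8; 2, 1, 3, 1, 2].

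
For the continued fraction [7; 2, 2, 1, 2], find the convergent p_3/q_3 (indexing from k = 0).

52/7

Using pₖ = aₖpₖ₋₁ + pₖ₋₂, qₖ = aₖqₖ₋₁ + qₖ₋₂ (with p₋₁=1, p₋₂=0, q₋₁=0, q₋₂=1):
  k=0: a=7, p=7, q=1
  k=1: a=2, p=15, q=2
  k=2: a=2, p=37, q=5
  k=3: a=1, p=52, q=7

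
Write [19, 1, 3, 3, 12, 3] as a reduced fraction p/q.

9746/493

Fold from the inside: start with 3/1.
  12 + 1/3 = 37/3
  3 + 3/37 = 114/37
  3 + 37/114 = 379/114
  1 + 114/379 = 493/379
  19 + 379/493 = 9746/493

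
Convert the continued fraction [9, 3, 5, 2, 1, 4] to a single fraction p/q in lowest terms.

Fold from the inside: start with 4/1.
  1 + 1/4 = 5/4
  2 + 4/5 = 14/5
  5 + 5/14 = 75/14
  3 + 14/75 = 239/75
  9 + 75/239 = 2226/239

2226/239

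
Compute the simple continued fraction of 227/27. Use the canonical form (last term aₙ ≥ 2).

227 = 8*27 + 11
27 = 2*11 + 5
11 = 2*5 + 1
5 = 5*1 + 0  (stop)
So 227/27 = [8; 2, 2, 5].

[8; 2, 2, 5]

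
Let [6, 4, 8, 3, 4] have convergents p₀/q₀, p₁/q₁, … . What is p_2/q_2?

Using pₖ = aₖpₖ₋₁ + pₖ₋₂, qₖ = aₖqₖ₋₁ + qₖ₋₂ (with p₋₁=1, p₋₂=0, q₋₁=0, q₋₂=1):
  k=0: a=6, p=6, q=1
  k=1: a=4, p=25, q=4
  k=2: a=8, p=206, q=33

206/33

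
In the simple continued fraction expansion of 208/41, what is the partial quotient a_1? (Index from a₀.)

208 = 5·41 + 3   →  a_0 = 5
41 = 13·3 + 2   →  a_1 = 13

13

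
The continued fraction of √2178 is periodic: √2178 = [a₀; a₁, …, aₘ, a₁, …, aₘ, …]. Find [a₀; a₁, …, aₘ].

a₀ = ⌊√2178⌋ = 46.
With m₀=0, d₀=1 and mₖ₊₁ = dₖaₖ − mₖ, dₖ₊₁ = (n − mₖ₊₁²)/dₖ, aₖ₊₁ = ⌊(a₀+mₖ₊₁)/dₖ₊₁⌋:
  k=1: m=46, d=62, a=1
  k=2: m=16, d=31, a=2
  k=3: m=46, d=2, a=46
  k=4: m=46, d=31, a=2
  k=5: m=16, d=62, a=1
  k=6: m=46, d=1, a=92
d=1 and a=2a₀=92 at k=6, so the next step gives (m, d) = (46, 62) again — its k=1 value — and the period has length 6.

[46; 1, 2, 46, 2, 1, 92]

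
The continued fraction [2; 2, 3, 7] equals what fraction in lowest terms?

124/51

Using pₖ = aₖpₖ₋₁ + pₖ₋₂ and qₖ = aₖqₖ₋₁ + qₖ₋₂:
  k=0: a=2, p=2, q=1
  k=1: a=2, p=5, q=2
  k=2: a=3, p=17, q=7
  k=3: a=7, p=124, q=51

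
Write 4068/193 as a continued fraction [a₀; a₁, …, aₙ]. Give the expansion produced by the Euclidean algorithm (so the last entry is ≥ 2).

[21; 12, 1, 6, 2]

4068 = 21×193 + 15
193 = 12×15 + 13
15 = 1×13 + 2
13 = 6×2 + 1
2 = 2×1 + 0  (stop)
So 4068/193 = [21; 12, 1, 6, 2].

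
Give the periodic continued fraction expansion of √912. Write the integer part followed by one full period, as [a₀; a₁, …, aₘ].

[30; 5, 60]

a₀ = ⌊√912⌋ = 30.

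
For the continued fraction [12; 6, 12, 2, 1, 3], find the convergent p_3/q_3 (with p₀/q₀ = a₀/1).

1849/152

Using pₖ = aₖpₖ₋₁ + pₖ₋₂, qₖ = aₖqₖ₋₁ + qₖ₋₂ (with p₋₁=1, p₋₂=0, q₋₁=0, q₋₂=1):
  k=0: a=12, p=12, q=1
  k=1: a=6, p=73, q=6
  k=2: a=12, p=888, q=73
  k=3: a=2, p=1849, q=152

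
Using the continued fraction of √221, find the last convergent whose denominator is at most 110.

√221 = [14; 1, 6, 2, 6, 1, 28, …] (period length 6).
Convergents:
  p_0/q_0 = 14/1
  p_1/q_1 = 15/1
  p_2/q_2 = 104/7
  p_3/q_3 = 223/15
  p_4/q_4 = 1442/97
  p_5/q_5 = 1665/112
q_4 = 97 ≤ 110 < 112 = q_5, so the answer is 1442/97.

1442/97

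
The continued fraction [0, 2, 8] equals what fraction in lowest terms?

8/17

Fold from the inside: start with 8/1.
  2 + 1/8 = 17/8
  0 + 8/17 = 8/17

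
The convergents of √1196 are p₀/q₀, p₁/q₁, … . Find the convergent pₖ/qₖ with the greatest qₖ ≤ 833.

28462/823

√1196 = [34; 1, 1, 2, 1, 1, 68, …] (period length 6).
Convergents:
  p_0/q_0 = 34/1
  p_1/q_1 = 35/1
  p_2/q_2 = 69/2
  p_3/q_3 = 173/5
  p_4/q_4 = 242/7
  p_5/q_5 = 415/12
  p_6/q_6 = 28462/823
  p_7/q_7 = 28877/835
q_6 = 823 ≤ 833 < 835 = q_7, so the answer is 28462/823.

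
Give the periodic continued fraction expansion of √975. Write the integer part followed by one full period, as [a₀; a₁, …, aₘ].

a₀ = ⌊√975⌋ = 31.
With m₀=0, d₀=1 and mₖ₊₁ = dₖaₖ − mₖ, dₖ₊₁ = (n − mₖ₊₁²)/dₖ, aₖ₊₁ = ⌊(a₀+mₖ₊₁)/dₖ₊₁⌋:
  k=1: m=31, d=14, a=4
  k=2: m=25, d=25, a=2
  k=3: m=25, d=14, a=4
  k=4: m=31, d=1, a=62
d=1 and a=2a₀=62 at k=4, so the next step gives (m, d) = (31, 14) again — its k=1 value — and the period has length 4.

[31; 4, 2, 4, 62]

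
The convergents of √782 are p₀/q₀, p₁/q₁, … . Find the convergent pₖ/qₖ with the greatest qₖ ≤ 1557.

√782 = [27; 1, 26, 1, 54, …] (period length 4).
Convergents:
  p_0/q_0 = 27/1
  p_1/q_1 = 28/1
  p_2/q_2 = 755/27
  p_3/q_3 = 783/28
  p_4/q_4 = 43037/1539
  p_5/q_5 = 43820/1567
q_4 = 1539 ≤ 1557 < 1567 = q_5, so the answer is 43037/1539.

43037/1539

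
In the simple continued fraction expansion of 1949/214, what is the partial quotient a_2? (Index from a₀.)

1949 = 9·214 + 23   →  a_0 = 9
214 = 9·23 + 7   →  a_1 = 9
23 = 3·7 + 2   →  a_2 = 3

3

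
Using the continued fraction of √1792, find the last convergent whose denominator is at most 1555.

32257/762

√1792 = [42; 3, 84, …] (period length 2).
Convergents:
  p_0/q_0 = 42/1
  p_1/q_1 = 127/3
  p_2/q_2 = 10710/253
  p_3/q_3 = 32257/762
  p_4/q_4 = 2720298/64261
q_3 = 762 ≤ 1555 < 64261 = q_4, so the answer is 32257/762.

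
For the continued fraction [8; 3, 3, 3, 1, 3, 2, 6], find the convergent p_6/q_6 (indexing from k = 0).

3047/367

Using pₖ = aₖpₖ₋₁ + pₖ₋₂, qₖ = aₖqₖ₋₁ + qₖ₋₂ (with p₋₁=1, p₋₂=0, q₋₁=0, q₋₂=1):
  k=0: a=8, p=8, q=1
  k=1: a=3, p=25, q=3
  k=2: a=3, p=83, q=10
  k=3: a=3, p=274, q=33
  k=4: a=1, p=357, q=43
  k=5: a=3, p=1345, q=162
  k=6: a=2, p=3047, q=367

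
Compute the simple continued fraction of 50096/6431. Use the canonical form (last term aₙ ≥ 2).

50096 = 7·6431 + 5079
6431 = 1·5079 + 1352
5079 = 3·1352 + 1023
1352 = 1·1023 + 329
1023 = 3·329 + 36
329 = 9·36 + 5
36 = 7·5 + 1
5 = 5·1 + 0  (stop)
So 50096/6431 = [7; 1, 3, 1, 3, 9, 7, 5].

[7; 1, 3, 1, 3, 9, 7, 5]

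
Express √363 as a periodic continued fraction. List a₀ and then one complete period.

[19; 19, 38]

a₀ = ⌊√363⌋ = 19.
With m₀=0, d₀=1 and mₖ₊₁ = dₖaₖ − mₖ, dₖ₊₁ = (n − mₖ₊₁²)/dₖ, aₖ₊₁ = ⌊(a₀+mₖ₊₁)/dₖ₊₁⌋:
  k=1: m=19, d=2, a=19
  k=2: m=19, d=1, a=38
d=1 and a=2a₀=38 at k=2, so the next step gives (m, d) = (19, 2) again — its k=1 value — and the period has length 2.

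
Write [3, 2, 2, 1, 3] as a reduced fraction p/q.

89/26

Fold from the inside: start with 3/1.
  1 + 1/3 = 4/3
  2 + 3/4 = 11/4
  2 + 4/11 = 26/11
  3 + 11/26 = 89/26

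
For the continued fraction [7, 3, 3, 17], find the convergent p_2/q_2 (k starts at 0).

73/10

Using pₖ = aₖpₖ₋₁ + pₖ₋₂, qₖ = aₖqₖ₋₁ + qₖ₋₂ (with p₋₁=1, p₋₂=0, q₋₁=0, q₋₂=1):
  k=0: a=7, p=7, q=1
  k=1: a=3, p=22, q=3
  k=2: a=3, p=73, q=10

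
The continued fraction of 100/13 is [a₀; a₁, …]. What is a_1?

1

100 = 7·13 + 9   →  a_0 = 7
13 = 1·9 + 4   →  a_1 = 1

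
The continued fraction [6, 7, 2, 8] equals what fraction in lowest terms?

779/127

Fold from the inside: start with 8/1.
  2 + 1/8 = 17/8
  7 + 8/17 = 127/17
  6 + 17/127 = 779/127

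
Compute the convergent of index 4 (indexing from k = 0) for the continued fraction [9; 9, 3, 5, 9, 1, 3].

Using pₖ = aₖpₖ₋₁ + pₖ₋₂, qₖ = aₖqₖ₋₁ + qₖ₋₂ (with p₋₁=1, p₋₂=0, q₋₁=0, q₋₂=1):
  k=0: a=9, p=9, q=1
  k=1: a=9, p=82, q=9
  k=2: a=3, p=255, q=28
  k=3: a=5, p=1357, q=149
  k=4: a=9, p=12468, q=1369

12468/1369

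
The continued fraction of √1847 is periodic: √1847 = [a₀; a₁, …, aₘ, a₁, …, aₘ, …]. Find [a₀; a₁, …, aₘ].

a₀ = ⌊√1847⌋ = 42.
With m₀=0, d₀=1 and mₖ₊₁ = dₖaₖ − mₖ, dₖ₊₁ = (n − mₖ₊₁²)/dₖ, aₖ₊₁ = ⌊(a₀+mₖ₊₁)/dₖ₊₁⌋:
  k=1: m=42, d=83, a=1
  k=2: m=41, d=2, a=41
  k=3: m=41, d=83, a=1
  k=4: m=42, d=1, a=84
d=1 and a=2a₀=84 at k=4, so the next step gives (m, d) = (42, 83) again — its k=1 value — and the period has length 4.

[42; 1, 41, 1, 84]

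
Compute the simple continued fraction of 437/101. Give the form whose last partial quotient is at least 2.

[4; 3, 16, 2]

437 = 4·101 + 33
101 = 3·33 + 2
33 = 16·2 + 1
2 = 2·1 + 0  (stop)
So 437/101 = [4; 3, 16, 2].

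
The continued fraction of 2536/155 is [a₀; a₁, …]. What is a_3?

2536 = 16·155 + 56   →  a_0 = 16
155 = 2·56 + 43   →  a_1 = 2
56 = 1·43 + 13   →  a_2 = 1
43 = 3·13 + 4   →  a_3 = 3

3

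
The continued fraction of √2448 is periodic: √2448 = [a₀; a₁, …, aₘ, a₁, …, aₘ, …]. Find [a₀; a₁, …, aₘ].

[49; 2, 10, 2, 98]

a₀ = ⌊√2448⌋ = 49.
With m₀=0, d₀=1 and mₖ₊₁ = dₖaₖ − mₖ, dₖ₊₁ = (n − mₖ₊₁²)/dₖ, aₖ₊₁ = ⌊(a₀+mₖ₊₁)/dₖ₊₁⌋:
  k=1: m=49, d=47, a=2
  k=2: m=45, d=9, a=10
  k=3: m=45, d=47, a=2
  k=4: m=49, d=1, a=98
d=1 and a=2a₀=98 at k=4, so the next step gives (m, d) = (49, 47) again — its k=1 value — and the period has length 4.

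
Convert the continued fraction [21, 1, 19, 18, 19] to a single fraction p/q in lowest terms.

Using pₖ = aₖpₖ₋₁ + pₖ₋₂ and qₖ = aₖqₖ₋₁ + qₖ₋₂:
  k=0: a=21, p=21, q=1
  k=1: a=1, p=22, q=1
  k=2: a=19, p=439, q=20
  k=3: a=18, p=7924, q=361
  k=4: a=19, p=150995, q=6879

150995/6879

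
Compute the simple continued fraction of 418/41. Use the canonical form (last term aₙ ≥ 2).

[10; 5, 8]

418 = 10×41 + 8
41 = 5×8 + 1
8 = 8×1 + 0  (stop)
So 418/41 = [10; 5, 8].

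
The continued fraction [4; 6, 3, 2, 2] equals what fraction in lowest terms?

Fold from the inside: start with 2/1.
  2 + 1/2 = 5/2
  3 + 2/5 = 17/5
  6 + 5/17 = 107/17
  4 + 17/107 = 445/107

445/107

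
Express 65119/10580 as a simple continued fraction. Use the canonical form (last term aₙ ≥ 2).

[6; 6, 2, 5, 13, 2, 1, 3]

65119 = 6·10580 + 1639
10580 = 6·1639 + 746
1639 = 2·746 + 147
746 = 5·147 + 11
147 = 13·11 + 4
11 = 2·4 + 3
4 = 1·3 + 1
3 = 3·1 + 0  (stop)
So 65119/10580 = [6; 6, 2, 5, 13, 2, 1, 3].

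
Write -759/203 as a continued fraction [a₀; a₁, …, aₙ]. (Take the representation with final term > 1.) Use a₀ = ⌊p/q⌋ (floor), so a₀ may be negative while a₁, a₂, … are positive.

-759 = -4·203 + 53
203 = 3·53 + 44
53 = 1·44 + 9
44 = 4·9 + 8
9 = 1·8 + 1
8 = 8·1 + 0  (stop)
So -759/203 = [-4; 3, 1, 4, 1, 8].

[-4; 3, 1, 4, 1, 8]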